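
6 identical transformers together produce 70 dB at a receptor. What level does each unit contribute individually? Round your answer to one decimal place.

Dividing the total intensity by 6 lowers the level by 10·log₁₀ 6 = 7.782 dB: L₁ = 70 − 7.782.

62.2 dB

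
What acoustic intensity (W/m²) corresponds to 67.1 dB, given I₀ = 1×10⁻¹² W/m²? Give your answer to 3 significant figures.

5.13e-06 W/m²

I/I₀ = 10^(67.1/10) = 5.129e+06, so I = 5.129e+06 × 10⁻¹² W/m².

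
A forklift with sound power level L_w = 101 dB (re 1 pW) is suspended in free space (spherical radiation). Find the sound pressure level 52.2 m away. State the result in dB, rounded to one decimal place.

The power spreads over a sphere of area 4π·r², so L_p = L_w − 10·log₁₀(4π·r²).
4π·r² = 3.424e+04 m², 10·log₁₀ of that is 45.346 dB.
L_p = 101 − 45.346 = 55.65 dB.

55.7 dB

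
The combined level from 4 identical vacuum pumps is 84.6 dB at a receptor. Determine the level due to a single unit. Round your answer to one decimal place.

78.6 dB

Dividing the total intensity by 4 lowers the level by 10·log₁₀ 4 = 6.021 dB: L₁ = 84.6 − 6.021.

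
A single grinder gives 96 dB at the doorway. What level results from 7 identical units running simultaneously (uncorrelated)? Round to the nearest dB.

N identical incoherent sources raise the level by 10·log₁₀ N.
L_total = 96 + 10·log₁₀(7) = 96 + 8.451 = 104.45 dB.

104 dB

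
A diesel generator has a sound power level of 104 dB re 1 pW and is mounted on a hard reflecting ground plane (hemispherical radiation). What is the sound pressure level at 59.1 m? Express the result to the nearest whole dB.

The power spreads over a hemisphere of area 2π·r², so L_p = L_w − 10·log₁₀(2π·r²).
2π·r² = 2.195e+04 m², 10·log₁₀ of that is 43.414 dB.
L_p = 104 − 43.414 = 60.59 dB.

61 dB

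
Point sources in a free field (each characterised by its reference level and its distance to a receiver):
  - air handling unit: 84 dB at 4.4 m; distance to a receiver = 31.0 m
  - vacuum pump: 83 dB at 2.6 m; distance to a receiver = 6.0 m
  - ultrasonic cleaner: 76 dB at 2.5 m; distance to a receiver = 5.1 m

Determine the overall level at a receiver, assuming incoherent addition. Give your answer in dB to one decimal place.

77.2 dB

Propagate each source to the receiver with L = L_ref − 20·log₁₀(r/r_ref), then add intensities.
air handling unit: 84 − 20·log₁₀(31.0/4.4) = 84 − 16.96 = 67.04 dB.
vacuum pump: 83 − 20·log₁₀(6.0/2.6) = 83 − 7.26 = 75.74 dB.
ultrasonic cleaner: 76 − 20·log₁₀(5.1/2.5) = 76 − 6.19 = 69.81 dB.
Σ 10^(L/10) = 5.209e+07 → L_total = 10·log₁₀(5.209e+07) = 77.17 dB.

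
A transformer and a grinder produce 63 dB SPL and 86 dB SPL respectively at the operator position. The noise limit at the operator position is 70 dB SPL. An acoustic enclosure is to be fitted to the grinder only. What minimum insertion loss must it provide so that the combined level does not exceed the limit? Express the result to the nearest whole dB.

17 dB

Fixed contribution from the other source: Σ 10^(L/10) = 10^(63/10) = 1.995e+06 (63.00 dB SPL).
To meet 70 dB SPL overall, the treated grinder may contribute at most 10^(70/10) − 1.995e+06 = 8.005e+06, i.e. 69.03 dB SPL.
Required insertion loss = 86 − 69.03 = 16.97 dB.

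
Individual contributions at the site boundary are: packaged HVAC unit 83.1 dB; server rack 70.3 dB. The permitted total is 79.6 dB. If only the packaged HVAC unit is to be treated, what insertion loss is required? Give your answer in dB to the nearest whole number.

Everything except the packaged HVAC unit sums to 10^(70.3/10) = 1.072e+07 in linear terms, 70.30 dB.
To meet 79.6 dB overall, the treated packaged HVAC unit may contribute at most 10^(79.6/10) − 1.072e+07 = 8.049e+07, i.e. 79.06 dB.
Required insertion loss = 83.1 − 79.06 = 4.04 dB.

4 dB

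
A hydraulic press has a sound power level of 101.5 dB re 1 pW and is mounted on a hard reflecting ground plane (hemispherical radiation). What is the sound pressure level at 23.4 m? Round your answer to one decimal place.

Free-field hemispherical radiation: L_p = L_w − 10·log₁₀(2π·r²), r = 23.4 m.
2π·r² = 3440 m², 10·log₁₀ of that is 35.366 dB.
L_p = 101.5 − 35.366 = 66.13 dB.

66.1 dB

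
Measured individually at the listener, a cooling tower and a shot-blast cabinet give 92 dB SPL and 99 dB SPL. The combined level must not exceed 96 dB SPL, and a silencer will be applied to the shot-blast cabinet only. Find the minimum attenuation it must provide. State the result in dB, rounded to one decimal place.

5.2 dB

Everything except the shot-blast cabinet sums to 10^(92/10) = 1.585e+09 in linear terms, 92.00 dB SPL.
The limit corresponds to 10^(96/10) = 3.981e+09; subtracting the fixed part leaves 2.396e+09 for the shot-blast cabinet, i.e. 93.80 dB SPL.
So the shot-blast cabinet must be reduced from 99 to 93.80 dB SPL: IL = 5.20 dB.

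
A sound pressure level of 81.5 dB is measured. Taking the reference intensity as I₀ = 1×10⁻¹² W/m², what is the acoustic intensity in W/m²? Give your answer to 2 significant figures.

0.00014 W/m²

L = 10·log₁₀(I/I₀) ⇒ I = I₀·10^(L/10) = 10⁻¹² × 10^8.15.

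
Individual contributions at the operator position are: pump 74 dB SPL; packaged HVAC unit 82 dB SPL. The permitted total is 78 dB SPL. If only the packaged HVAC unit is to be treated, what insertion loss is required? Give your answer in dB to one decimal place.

6.2 dB

Fixed contribution from the other source: Σ 10^(L/10) = 10^(74/10) = 2.512e+07 (74.00 dB SPL).
To meet 78 dB SPL overall, the treated packaged HVAC unit may contribute at most 10^(78/10) − 2.512e+07 = 3.798e+07, i.e. 75.80 dB SPL.
Required insertion loss = 82 − 75.80 = 6.20 dB.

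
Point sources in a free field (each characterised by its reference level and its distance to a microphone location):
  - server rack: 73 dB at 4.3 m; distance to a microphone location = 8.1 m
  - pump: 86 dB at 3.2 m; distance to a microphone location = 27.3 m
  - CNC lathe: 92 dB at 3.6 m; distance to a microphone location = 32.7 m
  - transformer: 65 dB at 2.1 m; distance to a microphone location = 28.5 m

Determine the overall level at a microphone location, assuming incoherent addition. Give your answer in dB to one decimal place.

74.8 dB

First find each source's level at the receiver (point-source: −20·log₁₀(r/r_ref)), then combine on an intensity basis.
server rack: 73 − 20·log₁₀(8.1/4.3) = 73 − 5.50 = 67.50 dB.
pump: 86 − 20·log₁₀(27.3/3.2) = 86 − 18.62 = 67.38 dB.
CNC lathe: 92 − 20·log₁₀(32.7/3.6) = 92 − 19.16 = 72.84 dB.
transformer: 65 − 20·log₁₀(28.5/2.1) = 65 − 22.65 = 42.35 dB.
Σ 10^(L/10) = 3.032e+07 → L_total = 10·log₁₀(3.032e+07) = 74.82 dB.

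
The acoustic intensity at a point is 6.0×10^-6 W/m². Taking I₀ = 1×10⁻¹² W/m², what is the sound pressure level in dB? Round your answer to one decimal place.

Dividing by I₀ shifts the exponent by 12: I/I₀ = 6.0×10^6.
L = 10·(0.7782 + 6) = 67.78 dB.

67.8 dB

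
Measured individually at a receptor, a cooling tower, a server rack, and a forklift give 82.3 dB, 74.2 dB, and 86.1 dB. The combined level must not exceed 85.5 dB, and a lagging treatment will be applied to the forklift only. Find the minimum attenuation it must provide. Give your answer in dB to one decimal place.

4.1 dB

Everything except the forklift sums to 10^(82.3/10) + 10^(74.2/10) = 1.961e+08 in linear terms, 82.93 dB.
To meet 85.5 dB overall, the treated forklift may contribute at most 10^(85.5/10) − 1.961e+08 = 1.587e+08, i.e. 82.01 dB.
So the forklift must be reduced from 86.1 to 82.01 dB: IL = 4.09 dB.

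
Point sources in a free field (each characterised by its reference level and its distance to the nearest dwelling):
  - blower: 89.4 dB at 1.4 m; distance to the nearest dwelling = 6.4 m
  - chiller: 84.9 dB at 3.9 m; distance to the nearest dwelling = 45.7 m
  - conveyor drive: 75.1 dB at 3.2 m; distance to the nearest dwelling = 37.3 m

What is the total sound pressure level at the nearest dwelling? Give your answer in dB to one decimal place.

76.5 dB

Propagate each source to the receiver with L = L_ref − 20·log₁₀(r/r_ref), then add intensities.
blower: 89.4 − 20·log₁₀(6.4/1.4) = 89.4 − 13.20 = 76.20 dB.
chiller: 84.9 − 20·log₁₀(45.7/3.9) = 84.9 − 21.38 = 63.52 dB.
conveyor drive: 75.1 − 20·log₁₀(37.3/3.2) = 75.1 − 21.33 = 53.77 dB.
Σ 10^(L/10) = 4.417e+07 → L_total = 10·log₁₀(4.417e+07) = 76.45 dB.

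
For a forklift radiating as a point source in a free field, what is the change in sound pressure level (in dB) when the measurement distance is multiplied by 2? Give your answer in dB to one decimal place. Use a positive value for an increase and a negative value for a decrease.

Point-source spreading: ΔL = −20·log₁₀(r₂/r₁).
ΔL = −20·log₁₀(2) = -6.02 dB.

-6.0 dB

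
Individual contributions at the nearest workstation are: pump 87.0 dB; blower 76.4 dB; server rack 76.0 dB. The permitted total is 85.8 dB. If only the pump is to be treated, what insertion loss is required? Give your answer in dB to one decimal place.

2.3 dB

Fixed contribution from the other sources: Σ 10^(L/10) = 10^(76.4/10) + 10^(76.0/10) = 8.346e+07 (79.21 dB).
The limit corresponds to 10^(85.8/10) = 3.802e+08; subtracting the fixed part leaves 2.967e+08 for the pump, i.e. 84.72 dB.
Required insertion loss = 87.0 − 84.72 = 2.28 dB.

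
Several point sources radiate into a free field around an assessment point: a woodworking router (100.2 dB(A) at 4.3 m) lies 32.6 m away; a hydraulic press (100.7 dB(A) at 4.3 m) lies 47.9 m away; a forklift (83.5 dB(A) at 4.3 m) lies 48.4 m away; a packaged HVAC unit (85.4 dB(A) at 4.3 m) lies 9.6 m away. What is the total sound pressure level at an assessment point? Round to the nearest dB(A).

First find each source's level at the receiver (point-source: −20·log₁₀(r/r_ref)), then combine on an intensity basis.
woodworking router: 100.2 − 20·log₁₀(32.6/4.3) = 100.2 − 17.59 = 82.61 dB(A).
hydraulic press: 100.7 − 20·log₁₀(47.9/4.3) = 100.7 − 20.94 = 79.76 dB(A).
forklift: 83.5 − 20·log₁₀(48.4/4.3) = 83.5 − 21.03 = 62.47 dB(A).
packaged HVAC unit: 85.4 − 20·log₁₀(9.6/4.3) = 85.4 − 6.98 = 78.42 dB(A).
Σ 10^(L/10) = 3.482e+08 → L_total = 10·log₁₀(3.482e+08) = 85.42 dB(A).

85 dB(A)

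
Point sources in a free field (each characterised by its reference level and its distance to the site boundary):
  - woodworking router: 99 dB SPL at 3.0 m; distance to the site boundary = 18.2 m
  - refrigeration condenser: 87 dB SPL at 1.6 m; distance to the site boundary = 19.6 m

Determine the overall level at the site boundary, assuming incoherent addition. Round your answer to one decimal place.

83.4 dB SPL

Apply inverse-square spreading to bring every level to the receiver, then sum 10^(L/10).
woodworking router: 99 − 20·log₁₀(18.2/3.0) = 99 − 15.66 = 83.34 dB SPL.
refrigeration condenser: 87 − 20·log₁₀(19.6/1.6) = 87 − 21.76 = 65.24 dB SPL.
Σ 10^(L/10) = 2.192e+08 → L_total = 10·log₁₀(2.192e+08) = 83.41 dB SPL.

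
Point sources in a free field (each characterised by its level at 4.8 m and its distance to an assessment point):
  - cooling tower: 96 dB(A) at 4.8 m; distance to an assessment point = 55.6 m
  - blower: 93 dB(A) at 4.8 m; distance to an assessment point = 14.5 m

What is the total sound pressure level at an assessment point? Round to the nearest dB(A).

84 dB(A)

Apply inverse-square spreading to bring every level to the receiver, then sum 10^(L/10).
cooling tower: 96 − 20·log₁₀(55.6/4.8) = 96 − 21.28 = 74.72 dB(A).
blower: 93 − 20·log₁₀(14.5/4.8) = 93 − 9.60 = 83.40 dB(A).
Σ 10^(L/10) = 2.483e+08 → L_total = 10·log₁₀(2.483e+08) = 83.95 dB(A).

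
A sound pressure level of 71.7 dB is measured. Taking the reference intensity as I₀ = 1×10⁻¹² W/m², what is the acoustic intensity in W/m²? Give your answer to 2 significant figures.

1.5e-05 W/m²

I = I₀·10^(L/10) = 10⁻¹² × 10^(71.7/10) = 10^(-4.830).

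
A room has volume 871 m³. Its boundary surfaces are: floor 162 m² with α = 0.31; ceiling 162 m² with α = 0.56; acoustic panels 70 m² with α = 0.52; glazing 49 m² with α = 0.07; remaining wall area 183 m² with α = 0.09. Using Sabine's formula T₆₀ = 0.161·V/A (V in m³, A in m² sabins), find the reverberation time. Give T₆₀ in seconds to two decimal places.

0.71 s

Summing Sᵢαᵢ: 162·0.31 + 162·0.56 + 70·0.52 + 49·0.07 + 183·0.09 = 197.24 m².
T₆₀ = 0.161·V/A = 0.161·871/197.24 = 0.711 s.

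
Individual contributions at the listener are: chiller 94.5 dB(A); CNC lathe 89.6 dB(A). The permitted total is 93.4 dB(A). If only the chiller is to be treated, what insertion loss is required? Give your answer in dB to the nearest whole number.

3 dB

The untreated sources together contribute 10^(89.6/10) = 9.120e+08, i.e. 89.60 dB(A).
The limit corresponds to 10^(93.4/10) = 2.188e+09; subtracting the fixed part leaves 1.276e+09 for the chiller, i.e. 91.06 dB(A).
So the chiller must be reduced from 94.5 to 91.06 dB(A): IL = 3.44 dB.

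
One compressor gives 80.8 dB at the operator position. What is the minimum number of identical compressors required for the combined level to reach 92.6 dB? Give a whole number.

16

N identical sources give L₁ + 10·log₁₀ N, so require 10·log₁₀ N ≥ 92.6 − 80.8 = 11.8 dB.
N ≥ 10^(11.8/10) = 15.136, so N = 16.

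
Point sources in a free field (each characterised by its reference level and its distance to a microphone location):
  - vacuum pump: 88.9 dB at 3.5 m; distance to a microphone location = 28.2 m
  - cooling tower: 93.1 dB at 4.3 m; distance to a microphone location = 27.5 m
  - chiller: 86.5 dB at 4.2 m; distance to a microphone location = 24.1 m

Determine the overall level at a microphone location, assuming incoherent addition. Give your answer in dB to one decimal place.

78.8 dB

Apply inverse-square spreading to bring every level to the receiver, then sum 10^(L/10).
vacuum pump: 88.9 − 20·log₁₀(28.2/3.5) = 88.9 − 18.12 = 70.78 dB.
cooling tower: 93.1 − 20·log₁₀(27.5/4.3) = 93.1 − 16.12 = 76.98 dB.
chiller: 86.5 − 20·log₁₀(24.1/4.2) = 86.5 − 15.18 = 71.32 dB.
Σ 10^(L/10) = 7.544e+07 → L_total = 10·log₁₀(7.544e+07) = 78.78 dB.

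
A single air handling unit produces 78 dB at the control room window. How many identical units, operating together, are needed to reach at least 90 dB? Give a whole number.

16

The shortfall is 90 − 78 = 12.0 dB, and N units add 10·log₁₀ N, so need 10·log₁₀ N ≥ 12.0.
N ≥ 10^(12.0/10) = 15.849, so N = 16.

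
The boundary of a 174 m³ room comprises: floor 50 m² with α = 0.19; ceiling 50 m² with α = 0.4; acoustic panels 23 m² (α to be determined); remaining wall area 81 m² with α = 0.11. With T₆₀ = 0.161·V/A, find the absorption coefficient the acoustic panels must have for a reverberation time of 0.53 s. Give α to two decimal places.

0.63

A = 0.161·V/T₆₀ = 0.161·174/0.53 = 52.86 m² sabins.
Absorption from the other surfaces = 50·0.19 + 50·0.4 + 81·0.11 = 38.41 m², so the acoustic panels must supply 14.45 m² over 23 m².
α = 14.45/23 = 0.628.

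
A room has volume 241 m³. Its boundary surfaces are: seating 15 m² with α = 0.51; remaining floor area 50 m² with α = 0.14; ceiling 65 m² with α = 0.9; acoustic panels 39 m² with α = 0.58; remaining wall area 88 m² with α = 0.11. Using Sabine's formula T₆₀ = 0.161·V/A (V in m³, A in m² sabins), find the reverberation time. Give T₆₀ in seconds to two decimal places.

0.37 s

A = Σ Sᵢαᵢ = 15·0.51 + 50·0.14 + 65·0.9 + 39·0.58 + 88·0.11 = 105.45 m².
T₆₀ = 0.161 × 241 / 105.45 = 0.368 s.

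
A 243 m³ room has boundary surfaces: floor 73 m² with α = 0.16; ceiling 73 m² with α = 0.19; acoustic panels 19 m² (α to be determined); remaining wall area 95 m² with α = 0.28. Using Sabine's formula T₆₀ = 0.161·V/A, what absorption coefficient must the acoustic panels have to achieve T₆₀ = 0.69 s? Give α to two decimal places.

A = 0.161·V/T₆₀ = 0.161·243/0.69 = 56.70 m² sabins.
Absorption from the other surfaces = 73·0.16 + 73·0.19 + 95·0.28 = 52.15 m², so the acoustic panels must supply 4.55 m² over 19 m².
α = 4.55/19 = 0.239.

0.24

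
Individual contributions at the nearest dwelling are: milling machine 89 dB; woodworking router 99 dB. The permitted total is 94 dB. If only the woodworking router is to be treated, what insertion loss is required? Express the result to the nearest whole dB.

7 dB

Everything except the woodworking router sums to 10^(89/10) = 7.943e+08 in linear terms, 89.00 dB.
The limit corresponds to 10^(94/10) = 2.512e+09; subtracting the fixed part leaves 1.718e+09 for the woodworking router, i.e. 92.35 dB.
Required insertion loss = 99 − 92.35 = 6.65 dB.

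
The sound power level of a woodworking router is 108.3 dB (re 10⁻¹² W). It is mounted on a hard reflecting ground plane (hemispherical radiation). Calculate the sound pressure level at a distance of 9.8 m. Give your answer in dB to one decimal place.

Free-field hemispherical radiation: L_p = L_w − 10·log₁₀(2π·r²), r = 9.8 m.
2π·r² = 603.4 m², 10·log₁₀ of that is 27.806 dB.
L_p = 108.3 − 27.806 = 80.49 dB.

80.5 dB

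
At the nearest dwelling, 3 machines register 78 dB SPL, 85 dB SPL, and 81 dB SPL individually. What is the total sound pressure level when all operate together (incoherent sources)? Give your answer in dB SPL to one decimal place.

87.0 dB SPL

For uncorrelated sources the intensities add, so convert each level to linear form, sum, and take 10·log₁₀ of the total.
Σ 10^(L/10) = 10^(78/10) + 10^(85/10) + 10^(81/10) = 5.052e+08.
L_total = 10·log₁₀(5.052e+08) = 87.03 dB SPL.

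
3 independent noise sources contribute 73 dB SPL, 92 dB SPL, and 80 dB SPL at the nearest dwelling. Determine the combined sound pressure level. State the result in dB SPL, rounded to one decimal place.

92.3 dB SPL

For uncorrelated sources the intensities add, so convert each level to linear form, sum, and take 10·log₁₀ of the total.
Σ 10^(L/10) = 10^(73/10) + 10^(92/10) + 10^(80/10) = 1.705e+09.
L_total = 10·log₁₀(1.705e+09) = 92.32 dB SPL.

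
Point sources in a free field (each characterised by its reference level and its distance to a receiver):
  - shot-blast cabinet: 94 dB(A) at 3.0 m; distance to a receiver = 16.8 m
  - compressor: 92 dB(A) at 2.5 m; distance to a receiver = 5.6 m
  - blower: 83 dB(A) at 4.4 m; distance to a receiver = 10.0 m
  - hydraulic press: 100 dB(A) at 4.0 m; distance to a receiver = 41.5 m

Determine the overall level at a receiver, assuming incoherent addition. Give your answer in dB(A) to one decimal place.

87.2 dB(A)

First find each source's level at the receiver (point-source: −20·log₁₀(r/r_ref)), then combine on an intensity basis.
shot-blast cabinet: 94 − 20·log₁₀(16.8/3.0) = 94 − 14.96 = 79.04 dB(A).
compressor: 92 − 20·log₁₀(5.6/2.5) = 92 − 7.00 = 85.00 dB(A).
blower: 83 − 20·log₁₀(10.0/4.4) = 83 − 7.13 = 75.87 dB(A).
hydraulic press: 100 − 20·log₁₀(41.5/4.0) = 100 − 20.32 = 79.68 dB(A).
Σ 10^(L/10) = 5.275e+08 → L_total = 10·log₁₀(5.275e+08) = 87.22 dB(A).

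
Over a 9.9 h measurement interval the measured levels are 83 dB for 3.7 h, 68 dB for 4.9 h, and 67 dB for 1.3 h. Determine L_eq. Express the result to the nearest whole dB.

79 dB

The energy average is taken in the linear domain: L_eq = 10·log₁₀[(Σ tᵢ·10^(Lᵢ/10))/T], T = 9.9 h.
Σ tᵢ·10^(Lᵢ/10) = 3.7·10^(83/10) + 4.9·10^(68/10) + 1.3·10^(67/10) = 7.757e+08.
L_eq = 10·log₁₀(7.757e+08/9.9) = 78.94 dB.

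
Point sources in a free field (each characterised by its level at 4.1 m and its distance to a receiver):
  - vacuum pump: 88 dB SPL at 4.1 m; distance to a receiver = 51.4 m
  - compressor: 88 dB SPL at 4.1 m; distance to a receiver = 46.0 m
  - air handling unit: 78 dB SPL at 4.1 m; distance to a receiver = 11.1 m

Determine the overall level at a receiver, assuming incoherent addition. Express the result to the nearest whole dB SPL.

Apply inverse-square spreading to bring every level to the receiver, then sum 10^(L/10).
vacuum pump: 88 − 20·log₁₀(51.4/4.1) = 88 − 21.96 = 66.04 dB SPL.
compressor: 88 − 20·log₁₀(46.0/4.1) = 88 − 21.00 = 67.00 dB SPL.
air handling unit: 78 − 20·log₁₀(11.1/4.1) = 78 − 8.65 = 69.35 dB SPL.
Σ 10^(L/10) = 1.764e+07 → L_total = 10·log₁₀(1.764e+07) = 72.46 dB SPL.

72 dB SPL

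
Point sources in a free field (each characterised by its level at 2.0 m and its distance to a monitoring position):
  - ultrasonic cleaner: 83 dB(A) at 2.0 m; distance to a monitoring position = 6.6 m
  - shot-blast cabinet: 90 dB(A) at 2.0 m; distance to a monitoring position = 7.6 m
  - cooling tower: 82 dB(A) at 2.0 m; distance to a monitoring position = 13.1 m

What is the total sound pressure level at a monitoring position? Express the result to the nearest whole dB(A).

First find each source's level at the receiver (point-source: −20·log₁₀(r/r_ref)), then combine on an intensity basis.
ultrasonic cleaner: 83 − 20·log₁₀(6.6/2.0) = 83 − 10.37 = 72.63 dB(A).
shot-blast cabinet: 90 − 20·log₁₀(7.6/2.0) = 90 − 11.60 = 78.40 dB(A).
cooling tower: 82 − 20·log₁₀(13.1/2.0) = 82 − 16.32 = 65.68 dB(A).
Σ 10^(L/10) = 9.127e+07 → L_total = 10·log₁₀(9.127e+07) = 79.60 dB(A).

80 dB(A)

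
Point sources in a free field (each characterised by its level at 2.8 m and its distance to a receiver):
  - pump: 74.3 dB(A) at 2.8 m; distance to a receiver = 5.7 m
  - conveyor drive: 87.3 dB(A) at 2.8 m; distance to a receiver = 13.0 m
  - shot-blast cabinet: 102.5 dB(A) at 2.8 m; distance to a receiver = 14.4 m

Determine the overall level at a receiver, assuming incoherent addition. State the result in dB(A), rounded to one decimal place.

88.5 dB(A)

First find each source's level at the receiver (point-source: −20·log₁₀(r/r_ref)), then combine on an intensity basis.
pump: 74.3 − 20·log₁₀(5.7/2.8) = 74.3 − 6.17 = 68.13 dB(A).
conveyor drive: 87.3 − 20·log₁₀(13.0/2.8) = 87.3 − 13.34 = 73.96 dB(A).
shot-blast cabinet: 102.5 − 20·log₁₀(14.4/2.8) = 102.5 − 14.22 = 88.28 dB(A).
Σ 10^(L/10) = 7.038e+08 → L_total = 10·log₁₀(7.038e+08) = 88.47 dB(A).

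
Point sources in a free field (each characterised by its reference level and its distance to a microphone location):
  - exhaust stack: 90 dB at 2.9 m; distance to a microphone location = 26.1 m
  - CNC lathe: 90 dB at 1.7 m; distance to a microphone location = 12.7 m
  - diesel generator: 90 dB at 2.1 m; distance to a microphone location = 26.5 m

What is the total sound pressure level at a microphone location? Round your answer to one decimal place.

Apply inverse-square spreading to bring every level to the receiver, then sum 10^(L/10).
exhaust stack: 90 − 20·log₁₀(26.1/2.9) = 90 − 19.08 = 70.92 dB.
CNC lathe: 90 − 20·log₁₀(12.7/1.7) = 90 − 17.47 = 72.53 dB.
diesel generator: 90 − 20·log₁₀(26.5/2.1) = 90 − 22.02 = 67.98 dB.
Σ 10^(L/10) = 3.654e+07 → L_total = 10·log₁₀(3.654e+07) = 75.63 dB.

75.6 dB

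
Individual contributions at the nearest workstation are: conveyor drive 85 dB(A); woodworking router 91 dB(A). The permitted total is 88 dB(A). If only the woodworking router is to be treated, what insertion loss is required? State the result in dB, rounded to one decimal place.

6.0 dB

Everything except the woodworking router sums to 10^(85/10) = 3.162e+08 in linear terms, 85.00 dB(A).
To meet 88 dB(A) overall, the treated woodworking router may contribute at most 10^(88/10) − 3.162e+08 = 3.147e+08, i.e. 84.98 dB(A).
So the woodworking router must be reduced from 91 to 84.98 dB(A): IL = 6.02 dB.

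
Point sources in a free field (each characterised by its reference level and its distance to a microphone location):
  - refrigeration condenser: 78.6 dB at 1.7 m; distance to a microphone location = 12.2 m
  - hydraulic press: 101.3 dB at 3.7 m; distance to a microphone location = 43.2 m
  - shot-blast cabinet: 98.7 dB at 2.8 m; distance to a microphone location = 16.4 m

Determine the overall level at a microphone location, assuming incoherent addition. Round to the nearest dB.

85 dB

First find each source's level at the receiver (point-source: −20·log₁₀(r/r_ref)), then combine on an intensity basis.
refrigeration condenser: 78.6 − 20·log₁₀(12.2/1.7) = 78.6 − 17.12 = 61.48 dB.
hydraulic press: 101.3 − 20·log₁₀(43.2/3.7) = 101.3 − 21.35 = 79.95 dB.
shot-blast cabinet: 98.7 − 20·log₁₀(16.4/2.8) = 98.7 − 15.35 = 83.35 dB.
Σ 10^(L/10) = 3.164e+08 → L_total = 10·log₁₀(3.164e+08) = 85.00 dB.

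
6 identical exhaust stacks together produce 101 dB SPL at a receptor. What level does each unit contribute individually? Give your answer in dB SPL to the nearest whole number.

93 dB SPL

6 equal contributions raise the level by 10·log₁₀ 6 = 7.782 dB, so each unit alone gives 101 − 7.782.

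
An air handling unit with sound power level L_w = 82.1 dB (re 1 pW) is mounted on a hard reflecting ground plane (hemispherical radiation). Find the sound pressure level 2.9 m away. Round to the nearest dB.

65 dB

The power spreads over a hemisphere of area 2π·r², so L_p = L_w − 10·log₁₀(2π·r²).
2π·r² = 52.84 m², 10·log₁₀ of that is 17.230 dB.
L_p = 82.1 − 17.230 = 64.87 dB.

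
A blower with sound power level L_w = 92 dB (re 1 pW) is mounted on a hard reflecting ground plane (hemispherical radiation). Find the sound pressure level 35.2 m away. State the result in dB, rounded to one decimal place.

L_p = L_w − 10·log₁₀(2π·r²) with r = 35.2 m.
2π·r² = 7785 m², 10·log₁₀ of that is 38.913 dB.
L_p = 92 − 38.913 = 53.09 dB.

53.1 dB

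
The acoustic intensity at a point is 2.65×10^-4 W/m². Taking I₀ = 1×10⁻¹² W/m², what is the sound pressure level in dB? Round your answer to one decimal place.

84.2 dB

Dividing by I₀ shifts the exponent by 12: I/I₀ = 2.65×10^8.
L = 10·(0.4232 + 8) = 84.23 dB.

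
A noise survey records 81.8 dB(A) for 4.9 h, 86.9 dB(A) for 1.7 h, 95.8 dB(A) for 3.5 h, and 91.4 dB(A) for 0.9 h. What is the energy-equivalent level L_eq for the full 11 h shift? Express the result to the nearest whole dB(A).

Weight each interval's intensity by its duration and average over T = 11 h:
Σ tᵢ·10^(Lᵢ/10) = 4.9·10^(81.8/10) + 1.7·10^(86.9/10) + 3.5·10^(95.8/10) + 0.9·10^(91.4/10) = 1.612e+10.
L_eq = 10·log₁₀(1.612e+10/11) = 91.66 dB(A).

92 dB(A)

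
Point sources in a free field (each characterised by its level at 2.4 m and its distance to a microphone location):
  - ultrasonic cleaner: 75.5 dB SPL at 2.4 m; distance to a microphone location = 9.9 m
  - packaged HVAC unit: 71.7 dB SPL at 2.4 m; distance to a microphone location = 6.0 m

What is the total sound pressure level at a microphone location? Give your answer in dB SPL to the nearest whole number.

66 dB SPL

Apply inverse-square spreading to bring every level to the receiver, then sum 10^(L/10).
ultrasonic cleaner: 75.5 − 20·log₁₀(9.9/2.4) = 75.5 − 12.31 = 63.19 dB SPL.
packaged HVAC unit: 71.7 − 20·log₁₀(6.0/2.4) = 71.7 − 7.96 = 63.74 dB SPL.
Σ 10^(L/10) = 4.452e+06 → L_total = 10·log₁₀(4.452e+06) = 66.49 dB SPL.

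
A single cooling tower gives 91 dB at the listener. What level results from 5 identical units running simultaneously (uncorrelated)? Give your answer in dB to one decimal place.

98.0 dB

With 5 equal, uncorrelated contributions the intensity is 5× that of one unit, giving a rise of 10·log₁₀ 5.
L_total = 91 + 10·log₁₀(5) = 91 + 6.990 = 97.99 dB.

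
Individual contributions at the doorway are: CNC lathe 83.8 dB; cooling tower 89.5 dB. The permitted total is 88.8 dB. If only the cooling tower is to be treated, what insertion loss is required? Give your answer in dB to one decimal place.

2.4 dB

The untreated sources together contribute 10^(83.8/10) = 2.399e+08, i.e. 83.80 dB.
The limit corresponds to 10^(88.8/10) = 7.586e+08; subtracting the fixed part leaves 5.187e+08 for the cooling tower, i.e. 87.15 dB.
So the cooling tower must be reduced from 89.5 to 87.15 dB: IL = 2.35 dB.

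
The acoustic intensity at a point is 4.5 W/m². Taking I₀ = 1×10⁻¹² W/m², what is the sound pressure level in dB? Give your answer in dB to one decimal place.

126.5 dB

Dividing by I₀ shifts the exponent by 12: I/I₀ = 4.5×10^12.
L = 10·(0.6532 + 12) = 126.53 dB.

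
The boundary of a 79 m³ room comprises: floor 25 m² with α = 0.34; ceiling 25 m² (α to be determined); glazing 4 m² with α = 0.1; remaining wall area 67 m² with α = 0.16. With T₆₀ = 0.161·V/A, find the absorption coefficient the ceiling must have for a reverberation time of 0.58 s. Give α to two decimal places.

0.09

Required total absorption A = 0.161·79/0.58 = 21.93 m².
Absorption from the other surfaces = 25·0.34 + 4·0.1 + 67·0.16 = 19.62 m², so the ceiling must supply 2.31 m² over 25 m².
α = 2.31/25 = 0.092.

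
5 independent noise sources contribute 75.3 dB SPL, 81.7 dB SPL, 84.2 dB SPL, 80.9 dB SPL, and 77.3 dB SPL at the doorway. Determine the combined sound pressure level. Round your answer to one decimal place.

87.9 dB SPL

For uncorrelated sources the intensities add, so convert each level to linear form, sum, and take 10·log₁₀ of the total.
Σ 10^(L/10) = 10^(75.3/10) + 10^(81.7/10) + 10^(84.2/10) + 10^(80.9/10) + 10^(77.3/10) = 6.216e+08.
L_total = 10·log₁₀(6.216e+08) = 87.93 dB SPL.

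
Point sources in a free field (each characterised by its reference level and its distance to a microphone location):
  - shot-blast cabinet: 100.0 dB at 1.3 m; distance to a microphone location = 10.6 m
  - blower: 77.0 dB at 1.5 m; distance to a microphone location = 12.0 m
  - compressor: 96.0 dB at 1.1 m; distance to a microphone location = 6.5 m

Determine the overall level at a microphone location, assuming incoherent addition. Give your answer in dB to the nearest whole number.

84 dB

Apply inverse-square spreading to bring every level to the receiver, then sum 10^(L/10).
shot-blast cabinet: 100.0 − 20·log₁₀(10.6/1.3) = 100.0 − 18.23 = 81.77 dB.
blower: 77.0 − 20·log₁₀(12.0/1.5) = 77.0 − 18.06 = 58.94 dB.
compressor: 96.0 − 20·log₁₀(6.5/1.1) = 96.0 − 15.43 = 80.57 dB.
Σ 10^(L/10) = 2.652e+08 → L_total = 10·log₁₀(2.652e+08) = 84.24 dB.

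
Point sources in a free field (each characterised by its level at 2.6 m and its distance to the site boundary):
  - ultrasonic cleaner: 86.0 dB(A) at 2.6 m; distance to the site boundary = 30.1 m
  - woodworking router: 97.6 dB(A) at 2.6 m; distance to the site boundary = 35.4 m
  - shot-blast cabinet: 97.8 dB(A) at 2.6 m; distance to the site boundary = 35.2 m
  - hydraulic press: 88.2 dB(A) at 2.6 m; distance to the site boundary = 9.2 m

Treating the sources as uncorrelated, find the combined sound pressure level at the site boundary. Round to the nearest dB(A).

Apply inverse-square spreading to bring every level to the receiver, then sum 10^(L/10).
ultrasonic cleaner: 86.0 − 20·log₁₀(30.1/2.6) = 86.0 − 21.27 = 64.73 dB(A).
woodworking router: 97.6 − 20·log₁₀(35.4/2.6) = 97.6 − 22.68 = 74.92 dB(A).
shot-blast cabinet: 97.8 − 20·log₁₀(35.2/2.6) = 97.8 − 22.63 = 75.17 dB(A).
hydraulic press: 88.2 − 20·log₁₀(9.2/2.6) = 88.2 − 10.98 = 77.22 dB(A).
Σ 10^(L/10) = 1.197e+08 → L_total = 10·log₁₀(1.197e+08) = 80.78 dB(A).

81 dB(A)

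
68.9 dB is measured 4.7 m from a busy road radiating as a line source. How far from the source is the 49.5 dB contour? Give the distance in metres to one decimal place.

409.4 m

Line-source spreading drops the level by 10·log₁₀(r₂/r₁); inverting, r₂/r₁ = 10^(ΔL/10).
r₂ = 4.7·10^((68.9−49.5)/10) = 4.7·10^(19.4/10) = 409.35 m.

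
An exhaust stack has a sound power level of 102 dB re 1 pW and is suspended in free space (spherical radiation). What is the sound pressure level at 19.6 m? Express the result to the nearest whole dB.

65 dB

The power spreads over a sphere of area 4π·r², so L_p = L_w − 10·log₁₀(4π·r²).
4π·r² = 4827 m², 10·log₁₀ of that is 36.837 dB.
L_p = 102 − 36.837 = 65.16 dB.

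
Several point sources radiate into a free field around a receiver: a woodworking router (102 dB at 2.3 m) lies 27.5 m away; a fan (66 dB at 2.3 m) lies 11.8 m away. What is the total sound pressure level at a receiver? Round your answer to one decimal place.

80.5 dB

First find each source's level at the receiver (point-source: −20·log₁₀(r/r_ref)), then combine on an intensity basis.
woodworking router: 102 − 20·log₁₀(27.5/2.3) = 102 − 21.55 = 80.45 dB.
fan: 66 − 20·log₁₀(11.8/2.3) = 66 − 14.20 = 51.80 dB.
Σ 10^(L/10) = 1.110e+08 → L_total = 10·log₁₀(1.110e+08) = 80.45 dB.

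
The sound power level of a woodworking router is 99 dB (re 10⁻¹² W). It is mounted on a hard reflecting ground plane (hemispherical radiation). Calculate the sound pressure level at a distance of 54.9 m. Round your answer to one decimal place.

56.2 dB

Free-field hemispherical radiation: L_p = L_w − 10·log₁₀(2π·r²), r = 54.9 m.
2π·r² = 1.894e+04 m², 10·log₁₀ of that is 42.773 dB.
L_p = 99 − 42.773 = 56.23 dB.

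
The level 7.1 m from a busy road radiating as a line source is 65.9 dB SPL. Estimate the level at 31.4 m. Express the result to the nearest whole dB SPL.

Line-source attenuation: ΔL = 10·log₁₀(r₂/r₁) = 10·log₁₀(31.4/7.1) = 6.457 dB.
L₂ = 65.9 − 10·log₁₀(31.4/7.1) = 65.9 − 6.457 = 59.44 dB SPL.

59 dB SPL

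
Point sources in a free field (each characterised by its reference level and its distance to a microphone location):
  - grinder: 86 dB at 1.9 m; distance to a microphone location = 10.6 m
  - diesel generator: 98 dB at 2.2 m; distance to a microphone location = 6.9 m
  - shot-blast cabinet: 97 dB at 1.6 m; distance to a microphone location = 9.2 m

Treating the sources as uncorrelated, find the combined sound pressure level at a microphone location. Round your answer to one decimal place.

Propagate each source to the receiver with L = L_ref − 20·log₁₀(r/r_ref), then add intensities.
grinder: 86 − 20·log₁₀(10.6/1.9) = 86 − 14.93 = 71.07 dB.
diesel generator: 98 − 20·log₁₀(6.9/2.2) = 98 − 9.93 = 88.07 dB.
shot-blast cabinet: 97 − 20·log₁₀(9.2/1.6) = 97 − 15.19 = 81.81 dB.
Σ 10^(L/10) = 8.058e+08 → L_total = 10·log₁₀(8.058e+08) = 89.06 dB.

89.1 dB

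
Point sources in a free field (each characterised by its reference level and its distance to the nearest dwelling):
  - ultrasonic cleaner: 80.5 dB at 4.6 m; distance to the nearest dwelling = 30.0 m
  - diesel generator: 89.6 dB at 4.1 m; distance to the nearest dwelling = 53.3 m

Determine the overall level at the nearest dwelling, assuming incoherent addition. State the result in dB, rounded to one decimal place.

First find each source's level at the receiver (point-source: −20·log₁₀(r/r_ref)), then combine on an intensity basis.
ultrasonic cleaner: 80.5 − 20·log₁₀(30.0/4.6) = 80.5 − 16.29 = 64.21 dB.
diesel generator: 89.6 − 20·log₁₀(53.3/4.1) = 89.6 − 22.28 = 67.32 dB.
Σ 10^(L/10) = 8.035e+06 → L_total = 10·log₁₀(8.035e+06) = 69.05 dB.

69.0 dB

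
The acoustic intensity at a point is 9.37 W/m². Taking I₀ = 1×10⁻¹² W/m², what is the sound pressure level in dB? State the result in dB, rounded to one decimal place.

129.7 dB

Dividing by I₀ shifts the exponent by 12: I/I₀ = 9.37×10^12.
L = 10·(0.9717 + 12) = 129.72 dB.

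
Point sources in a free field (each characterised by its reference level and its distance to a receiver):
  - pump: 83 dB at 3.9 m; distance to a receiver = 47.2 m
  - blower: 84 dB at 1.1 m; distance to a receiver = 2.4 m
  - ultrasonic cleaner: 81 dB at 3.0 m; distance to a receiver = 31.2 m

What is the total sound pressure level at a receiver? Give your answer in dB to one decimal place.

Propagate each source to the receiver with L = L_ref − 20·log₁₀(r/r_ref), then add intensities.
pump: 83 − 20·log₁₀(47.2/3.9) = 83 − 21.66 = 61.34 dB.
blower: 84 − 20·log₁₀(2.4/1.1) = 84 − 6.78 = 77.22 dB.
ultrasonic cleaner: 81 − 20·log₁₀(31.2/3.0) = 81 − 20.34 = 60.66 dB.
Σ 10^(L/10) = 5.529e+07 → L_total = 10·log₁₀(5.529e+07) = 77.43 dB.

77.4 dB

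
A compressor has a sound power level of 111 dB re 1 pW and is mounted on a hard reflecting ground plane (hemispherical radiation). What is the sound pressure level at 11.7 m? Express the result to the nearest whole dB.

82 dB

Free-field hemispherical radiation: L_p = L_w − 10·log₁₀(2π·r²), r = 11.7 m.
2π·r² = 860.1 m², 10·log₁₀ of that is 29.346 dB.
L_p = 111 − 29.346 = 81.65 dB.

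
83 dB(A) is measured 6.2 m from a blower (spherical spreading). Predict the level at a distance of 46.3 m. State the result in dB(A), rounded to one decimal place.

For a point source, L₂ = L₁ − 20·log₁₀(r₂/r₁).
L₂ = 83 − 20·log₁₀(46.3/6.2) = 83 − 17.464 = 65.54 dB(A).

65.5 dB(A)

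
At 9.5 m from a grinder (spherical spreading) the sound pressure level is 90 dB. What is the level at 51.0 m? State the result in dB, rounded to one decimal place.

75.4 dB

Point-source attenuation: ΔL = 20·log₁₀(r₂/r₁) = 20·log₁₀(51.0/9.5) = 14.597 dB.
L₂ = 90 − 20·log₁₀(51.0/9.5) = 90 − 14.597 = 75.40 dB.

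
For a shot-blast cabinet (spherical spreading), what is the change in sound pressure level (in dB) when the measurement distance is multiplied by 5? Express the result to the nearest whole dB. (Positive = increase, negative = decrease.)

-14 dB

With spherical spreading the level changes by −20·log₁₀(r₂/r₁).
ΔL = −20·log₁₀(5) = -13.98 dB.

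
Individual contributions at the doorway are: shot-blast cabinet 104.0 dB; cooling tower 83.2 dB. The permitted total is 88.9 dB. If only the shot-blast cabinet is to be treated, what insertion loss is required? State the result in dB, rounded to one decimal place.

The untreated sources together contribute 10^(83.2/10) = 2.089e+08, i.e. 83.20 dB.
To meet 88.9 dB overall, the treated shot-blast cabinet may contribute at most 10^(88.9/10) − 2.089e+08 = 5.673e+08, i.e. 87.54 dB.
So the shot-blast cabinet must be reduced from 104.0 to 87.54 dB: IL = 16.46 dB.

16.5 dB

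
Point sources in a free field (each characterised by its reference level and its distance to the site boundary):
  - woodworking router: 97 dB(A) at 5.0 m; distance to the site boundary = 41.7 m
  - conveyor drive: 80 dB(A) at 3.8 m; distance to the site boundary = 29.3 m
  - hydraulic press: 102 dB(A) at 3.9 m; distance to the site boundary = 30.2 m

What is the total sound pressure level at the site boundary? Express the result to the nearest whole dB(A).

Apply inverse-square spreading to bring every level to the receiver, then sum 10^(L/10).
woodworking router: 97 − 20·log₁₀(41.7/5.0) = 97 − 18.42 = 78.58 dB(A).
conveyor drive: 80 − 20·log₁₀(29.3/3.8) = 80 − 17.74 = 62.26 dB(A).
hydraulic press: 102 − 20·log₁₀(30.2/3.9) = 102 − 17.78 = 84.22 dB(A).
Σ 10^(L/10) = 3.380e+08 → L_total = 10·log₁₀(3.380e+08) = 85.29 dB(A).

85 dB(A)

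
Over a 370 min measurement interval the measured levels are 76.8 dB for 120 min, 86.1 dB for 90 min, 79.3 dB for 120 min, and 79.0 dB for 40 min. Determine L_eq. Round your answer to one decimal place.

81.8 dB

The energy average is taken in the linear domain: L_eq = 10·log₁₀[(Σ tᵢ·10^(Lᵢ/10))/T], T = 370 min.
Σ tᵢ·10^(Lᵢ/10) = 120·10^(76.8/10) + 90·10^(86.1/10) + 120·10^(79.3/10) + 40·10^(79.0/10) = 5.580e+10.
L_eq = 10·log₁₀(5.580e+10/370) = 81.78 dB.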